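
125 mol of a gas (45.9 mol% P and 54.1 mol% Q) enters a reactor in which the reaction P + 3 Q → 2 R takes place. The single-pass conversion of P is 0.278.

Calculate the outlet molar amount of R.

P reacted = 0.278 × 57.38 = 15.95 mol; ν_P = −1, so ξ = 15.95/1 = 15.95 mol.
Outlet amounts (n = n₀ + ν ξ):
  P: 57.38 − 1(15.95) = 41.42
  Q: 67.62 − 3(15.95) = 19.77
  R: 0 + 2(15.95) = 31.9

31.9 mol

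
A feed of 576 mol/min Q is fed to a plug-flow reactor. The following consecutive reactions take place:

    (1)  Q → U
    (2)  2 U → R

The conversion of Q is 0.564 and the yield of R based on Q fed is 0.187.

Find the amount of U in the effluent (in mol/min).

109 mol/min

Conversion of Q: Q consumed = 1ξ₁ = 0.564 × 576 → ξ₁ = 324.9 mol/min.
Yield of R: 1ξ₂ / 576 = 0.187 → ξ₂ = 107.7 mol/min.
Outlet amounts (n = n₀ + Σ ν·ξ):
  Q: 576 − 1(324.9) = 251.1
  U: 0 + 1(324.9) − 2(107.7) = 109.4
  R: 0 + 1(107.7) = 107.7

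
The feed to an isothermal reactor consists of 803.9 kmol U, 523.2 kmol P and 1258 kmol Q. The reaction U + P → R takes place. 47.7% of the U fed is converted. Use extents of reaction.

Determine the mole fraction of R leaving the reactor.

0.174

U reacted = 0.477 × 803.9 = 383.5 kmol; ν_U = −1, so ξ = 383.5/1 = 383.5 kmol.
Outlet amounts (n = n₀ + ν ξ):
  U: 803.9 − 1(383.5) = 420.4
  P: 523.2 − 1(383.5) = 139.7
  R: 0 + 1(383.5) = 383.5
  Q: 1258 (inert)
Total out = 2202 kmol; y_R = 383.5 / 2202 = 0.1742.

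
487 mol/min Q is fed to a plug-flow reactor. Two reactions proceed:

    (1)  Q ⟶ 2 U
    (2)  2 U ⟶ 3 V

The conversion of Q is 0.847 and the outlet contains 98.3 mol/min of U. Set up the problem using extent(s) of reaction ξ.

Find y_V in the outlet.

0.863

Conversion of Q: Q consumed = 1ξ₁ = 0.847 × 487 → ξ₁ = 412.5 mol/min.
U balance: n_U = 0 + 2ξ₁ − 2ξ₂ = 98.3 → ξ₂ = (2·412.5 − 98.3)/2 = 363.3 mol/min.
Outlet amounts (n = n₀ + Σ ν·ξ):
  Q: 487 − 1(412.5) = 74.51
  U: 0 + 2(412.5) − 2(363.3) = 98.3
  V: 0 + 3(363.3) = 1090
Total out = 1263 mol/min; y_V = 1090 / 1263 = 0.8632.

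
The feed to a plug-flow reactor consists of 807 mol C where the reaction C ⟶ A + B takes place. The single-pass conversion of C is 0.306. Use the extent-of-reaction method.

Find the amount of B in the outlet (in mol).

247 mol

C reacted = 0.306 × 807 = 246.9 mol; ν_C = −1, so ξ = 246.9/1 = 246.9 mol.
Outlet amounts (n = n₀ + ν ξ):
  C: 807 − 1(246.9) = 560.1
  A: 0 + 1(246.9) = 246.9
  B: 0 + 1(246.9) = 246.9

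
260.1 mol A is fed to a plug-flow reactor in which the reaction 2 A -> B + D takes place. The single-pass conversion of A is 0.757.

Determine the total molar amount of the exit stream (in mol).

260 mol

A reacted = 0.757 × 260.1 = 196.9 mol; ν_A = −2, so ξ = 196.9/2 = 98.45 mol.
Outlet amounts (n = n₀ + ν ξ):
  A: 260.1 − 2(98.45) = 63.2
  B: 0 + 1(98.45) = 98.45
  D: 0 + 1(98.45) = 98.45
Total out = 63.2 + 98.45 + 98.45 = 260.1 mol.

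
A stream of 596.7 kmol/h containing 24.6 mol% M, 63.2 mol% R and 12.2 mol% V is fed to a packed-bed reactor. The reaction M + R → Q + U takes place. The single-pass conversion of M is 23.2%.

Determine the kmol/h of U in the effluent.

34.1 kmol/h

M reacted = 0.232 × 146.8 = 34.05 kmol/h; ν_M = −1, so ξ = 34.05/1 = 34.05 kmol/h.
Outlet amounts (n = n₀ + ν ξ):
  M: 146.8 − 1(34.05) = 112.7
  R: 377.1 − 1(34.05) = 343.1
  Q: 0 + 1(34.05) = 34.05
  U: 0 + 1(34.05) = 34.05
  V: 72.8 (inert)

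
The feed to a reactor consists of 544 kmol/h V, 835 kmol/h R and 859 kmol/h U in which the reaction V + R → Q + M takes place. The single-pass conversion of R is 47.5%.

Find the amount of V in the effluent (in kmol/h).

147 kmol/h

R reacted = 0.475 × 835 = 396.6 kmol/h; ν_R = −1, so ξ = 396.6/1 = 396.6 kmol/h.
Outlet amounts (n = n₀ + ν ξ):
  V: 544 − 1(396.6) = 147.4
  R: 835 − 1(396.6) = 438.4
  Q: 0 + 1(396.6) = 396.6
  M: 0 + 1(396.6) = 396.6
  U: 859 (inert)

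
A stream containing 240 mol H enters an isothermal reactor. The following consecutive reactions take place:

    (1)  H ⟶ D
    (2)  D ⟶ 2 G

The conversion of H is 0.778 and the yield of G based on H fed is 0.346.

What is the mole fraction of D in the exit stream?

Conversion of H: H consumed = 1ξ₁ = 0.778 × 240 → ξ₁ = 186.7 mol.
Yield of G: 2ξ₂ / 240 = 0.346 → ξ₂ = 41.52 mol.
Outlet amounts (n = n₀ + Σ ν·ξ):
  H: 240 − 1(186.7) = 53.28
  D: 0 + 1(186.7) − 1(41.52) = 145.2
  G: 0 + 2(41.52) = 83.04
Total out = 281.5 mol; y_D = 145.2 / 281.5 = 0.5158.

0.516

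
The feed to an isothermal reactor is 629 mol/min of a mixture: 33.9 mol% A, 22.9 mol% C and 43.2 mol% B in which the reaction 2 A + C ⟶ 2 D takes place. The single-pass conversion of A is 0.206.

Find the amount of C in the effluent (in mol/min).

122 mol/min

A reacted = 0.206 × 213.2 = 43.93 mol/min; ν_A = −2, so ξ = 43.93/2 = 21.96 mol/min.
Outlet amounts (n = n₀ + ν ξ):
  A: 213.2 − 2(21.96) = 169.3
  C: 144 − 1(21.96) = 122.1
  D: 0 + 2(21.96) = 43.93
  B: 271.7 (inert)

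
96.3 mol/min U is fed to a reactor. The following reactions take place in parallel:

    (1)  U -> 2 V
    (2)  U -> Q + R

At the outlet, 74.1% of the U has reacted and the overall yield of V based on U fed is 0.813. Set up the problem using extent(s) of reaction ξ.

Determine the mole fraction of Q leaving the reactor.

0.192

Yield of V: 2ξ₁ / 96.3 = 0.813 → ξ₁ = 39.15 mol/min.
Conversion of U: 1ξ₁ + 1ξ₂ = 0.741 × 96.3 = 71.36 → ξ₂ = 32.21 mol/min.
Outlet amounts (n = n₀ + Σ ν·ξ):
  U: 96.3 − 1(39.15) − 1(32.21) = 24.94
  V: 0 + 2(39.15) = 78.29
  Q: 0 + 1(32.21) = 32.21
  R: 0 + 1(32.21) = 32.21
Total out = 167.7 mol/min; y_Q = 32.21 / 167.7 = 0.1921.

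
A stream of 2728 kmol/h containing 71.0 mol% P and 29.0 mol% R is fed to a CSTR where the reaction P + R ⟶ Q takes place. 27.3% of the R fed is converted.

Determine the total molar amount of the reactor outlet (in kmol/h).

2510 kmol/h

R reacted = 0.273 × 791.1 = 216 kmol/h; ν_R = −1, so ξ = 216/1 = 216 kmol/h.
Outlet amounts (n = n₀ + ν ξ):
  P: 1937 − 1(216) = 1721
  R: 791.1 − 1(216) = 575.1
  Q: 0 + 1(216) = 216
Total out = 1721 + 575.1 + 216 = 2512 kmol/h.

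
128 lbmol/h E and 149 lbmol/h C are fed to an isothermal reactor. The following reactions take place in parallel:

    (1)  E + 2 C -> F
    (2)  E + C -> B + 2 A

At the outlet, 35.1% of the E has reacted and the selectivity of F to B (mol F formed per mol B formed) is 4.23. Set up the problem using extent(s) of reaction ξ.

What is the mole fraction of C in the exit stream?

Conversion of E: E consumed = 0.351 × 128 = 44.93 lbmol/h = 1ξ₁ + 1ξ₂.
Selectivity: 1ξ₁ / (1ξ₂) = 4.23 → ξ₁ = 4.23 ξ₂.
Substitute: (1·4.23 + 1) ξ₂ = 44.93 → ξ₂ = 8.59 lbmol/h, ξ₁ = 36.34 lbmol/h.
Outlet amounts (n = n₀ + Σ ν·ξ):
  E: 128 − 1(36.34) − 1(8.59) = 83.07
  C: 149 − 2(36.34) − 1(8.59) = 67.73
  F: 0 + 1(36.34) = 36.34
  B: 0 + 1(8.59) = 8.59
  A: 0 + 2(8.59) = 17.18
Total out = 212.9 lbmol/h; y_C = 67.73 / 212.9 = 0.3181.

0.318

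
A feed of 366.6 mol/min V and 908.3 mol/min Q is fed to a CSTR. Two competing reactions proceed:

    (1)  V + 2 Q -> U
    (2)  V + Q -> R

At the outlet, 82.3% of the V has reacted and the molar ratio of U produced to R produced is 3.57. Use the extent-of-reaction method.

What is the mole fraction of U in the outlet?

0.32

Conversion of V: V consumed = 0.823 × 366.6 = 301.7 mol/min = 1ξ₁ + 1ξ₂.
Selectivity: 1ξ₁ / (1ξ₂) = 3.57 → ξ₁ = 3.57 ξ₂.
Substitute: (1·3.57 + 1) ξ₂ = 301.7 → ξ₂ = 66.02 mol/min, ξ₁ = 235.7 mol/min.
Outlet amounts (n = n₀ + Σ ν·ξ):
  V: 366.6 − 1(235.7) − 1(66.02) = 64.89
  Q: 908.3 − 2(235.7) − 1(66.02) = 370.9
  U: 0 + 1(235.7) = 235.7
  R: 0 + 1(66.02) = 66.02
Total out = 737.5 mol/min; y_U = 235.7 / 737.5 = 0.3196.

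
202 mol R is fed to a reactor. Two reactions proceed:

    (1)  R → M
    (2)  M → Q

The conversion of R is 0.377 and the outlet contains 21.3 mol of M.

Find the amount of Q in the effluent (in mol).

54.9 mol

Conversion of R: R consumed = 1ξ₁ = 0.377 × 202 → ξ₁ = 76.15 mol.
M balance: n_M = 0 + 1ξ₁ − 1ξ₂ = 21.3 → ξ₂ = (1·76.15 − 21.3)/1 = 54.85 mol.
Outlet amounts (n = n₀ + Σ ν·ξ):
  R: 202 − 1(76.15) = 125.8
  M: 0 + 1(76.15) − 1(54.85) = 21.3
  Q: 0 + 1(54.85) = 54.85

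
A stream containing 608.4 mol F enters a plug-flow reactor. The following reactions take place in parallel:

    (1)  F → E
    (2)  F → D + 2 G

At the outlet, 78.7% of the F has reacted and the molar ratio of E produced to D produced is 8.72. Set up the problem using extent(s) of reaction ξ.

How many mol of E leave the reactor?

Conversion of F: F consumed = 0.787 × 608.4 = 478.8 mol = 1ξ₁ + 1ξ₂.
Selectivity: 1ξ₁ / (1ξ₂) = 8.72 → ξ₁ = 8.72 ξ₂.
Substitute: (1·8.72 + 1) ξ₂ = 478.8 → ξ₂ = 49.26 mol, ξ₁ = 429.6 mol.
Outlet amounts (n = n₀ + Σ ν·ξ):
  F: 608.4 − 1(429.6) − 1(49.26) = 129.6
  E: 0 + 1(429.6) = 429.6
  D: 0 + 1(49.26) = 49.26
  G: 0 + 2(49.26) = 98.52

430 mol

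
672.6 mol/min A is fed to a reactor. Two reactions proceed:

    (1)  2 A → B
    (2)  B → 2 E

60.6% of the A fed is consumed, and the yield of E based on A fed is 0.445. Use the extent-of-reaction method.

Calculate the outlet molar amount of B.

54.1 mol/min

Conversion of A: A consumed = 2ξ₁ = 0.606 × 672.6 → ξ₁ = 203.8 mol/min.
Yield of E: 2ξ₂ / 672.6 = 0.445 → ξ₂ = 149.7 mol/min.
Outlet amounts (n = n₀ + Σ ν·ξ):
  A: 672.6 − 2(203.8) = 265
  B: 0 + 1(203.8) − 1(149.7) = 54.14
  E: 0 + 2(149.7) = 299.3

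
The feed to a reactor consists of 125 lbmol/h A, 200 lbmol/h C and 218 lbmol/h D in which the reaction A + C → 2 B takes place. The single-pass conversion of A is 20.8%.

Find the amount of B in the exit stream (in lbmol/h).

52 lbmol/h

A reacted = 0.208 × 125 = 26 lbmol/h; ν_A = −1, so ξ = 26/1 = 26 lbmol/h.
Outlet amounts (n = n₀ + ν ξ):
  A: 125 − 1(26) = 99
  C: 200 − 1(26) = 174
  B: 0 + 2(26) = 52
  D: 218 (inert)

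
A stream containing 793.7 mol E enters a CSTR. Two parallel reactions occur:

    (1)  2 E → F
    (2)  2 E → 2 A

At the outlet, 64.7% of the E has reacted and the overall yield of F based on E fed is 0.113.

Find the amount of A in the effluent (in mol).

Yield of F: 1ξ₁ / 793.7 = 0.113 → ξ₁ = 89.69 mol.
Conversion of E: 2ξ₁ + 2ξ₂ = 0.647 × 793.7 = 513.5 → ξ₂ = 167.1 mol.
Outlet amounts (n = n₀ + Σ ν·ξ):
  E: 793.7 − 2(89.69) − 2(167.1) = 280.2
  F: 0 + 1(89.69) = 89.69
  A: 0 + 2(167.1) = 334.1

334 mol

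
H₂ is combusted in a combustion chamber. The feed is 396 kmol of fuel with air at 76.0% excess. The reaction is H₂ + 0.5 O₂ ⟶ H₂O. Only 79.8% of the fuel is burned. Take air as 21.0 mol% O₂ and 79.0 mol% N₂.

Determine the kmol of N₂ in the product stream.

1310 kmol

Stoichiometric O₂ = 0.5 × 396 = 198 kmol; O₂ fed = 198 × 1.760 = 348.5 kmol.
N₂ fed = 348.5 × 79/21 = 1311 kmol.
Fuel reacted = 0.798 × 396 → ξ = 316 kmol.
Outlet (n = n₀ + ν ξ):
  H₂: 396 − 1(316) = 79.99
  O₂: 348.5 − 0.5(316) = 190.5
  N₂: 1311 (inert)
  H₂O: 0 + 1(316) = 316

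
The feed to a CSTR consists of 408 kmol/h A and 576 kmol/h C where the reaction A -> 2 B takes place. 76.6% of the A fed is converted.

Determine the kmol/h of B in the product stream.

A reacted = 0.766 × 408 = 312.5 kmol/h; ν_A = −1, so ξ = 312.5/1 = 312.5 kmol/h.
Outlet amounts (n = n₀ + ν ξ):
  A: 408 − 1(312.5) = 95.47
  B: 0 + 2(312.5) = 625.1
  C: 576 (inert)

625 kmol/h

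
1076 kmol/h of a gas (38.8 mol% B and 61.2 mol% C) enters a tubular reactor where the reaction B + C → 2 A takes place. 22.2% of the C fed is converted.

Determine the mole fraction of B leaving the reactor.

0.252

C reacted = 0.222 × 658.5 = 146.2 kmol/h; ν_C = −1, so ξ = 146.2/1 = 146.2 kmol/h.
Outlet amounts (n = n₀ + ν ξ):
  B: 417.5 − 1(146.2) = 271.3
  C: 658.5 − 1(146.2) = 512.3
  A: 0 + 2(146.2) = 292.4
Total out = 1076 kmol/h; y_B = 271.3 / 1076 = 0.2521.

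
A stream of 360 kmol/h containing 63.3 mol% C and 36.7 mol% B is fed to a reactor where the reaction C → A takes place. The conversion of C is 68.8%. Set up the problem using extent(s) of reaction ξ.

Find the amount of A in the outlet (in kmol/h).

157 kmol/h

C reacted = 0.688 × 227.9 = 156.8 kmol/h; ν_C = −1, so ξ = 156.8/1 = 156.8 kmol/h.
Outlet amounts (n = n₀ + ν ξ):
  C: 227.9 − 1(156.8) = 71.1
  A: 0 + 1(156.8) = 156.8
  B: 132.1 (inert)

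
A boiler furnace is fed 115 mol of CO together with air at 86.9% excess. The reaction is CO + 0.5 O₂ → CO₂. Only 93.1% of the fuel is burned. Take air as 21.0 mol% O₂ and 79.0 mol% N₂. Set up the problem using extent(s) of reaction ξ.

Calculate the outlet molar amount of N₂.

404 mol

Stoichiometric O₂ = 0.5 × 115 = 57.5 mol; O₂ fed = 57.5 × 1.869 = 107.5 mol.
N₂ fed = 107.5 × 79/21 = 404.3 mol.
Fuel reacted = 0.931 × 115 → ξ = 107.1 mol.
Outlet (n = n₀ + ν ξ):
  CO: 115 − 1(107.1) = 7.935
  O₂: 107.5 − 0.5(107.1) = 53.94
  N₂: 404.3 (inert)
  CO₂: 0 + 1(107.1) = 107.1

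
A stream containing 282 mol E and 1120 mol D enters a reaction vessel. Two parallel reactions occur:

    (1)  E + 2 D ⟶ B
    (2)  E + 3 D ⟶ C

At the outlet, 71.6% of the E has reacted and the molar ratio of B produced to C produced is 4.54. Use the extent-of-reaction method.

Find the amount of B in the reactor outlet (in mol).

165 mol

Conversion of E: E consumed = 0.716 × 282 = 201.9 mol = 1ξ₁ + 1ξ₂.
Selectivity: 1ξ₁ / (1ξ₂) = 4.54 → ξ₁ = 4.54 ξ₂.
Substitute: (1·4.54 + 1) ξ₂ = 201.9 → ξ₂ = 36.45 mol, ξ₁ = 165.5 mol.
Outlet amounts (n = n₀ + Σ ν·ξ):
  E: 282 − 1(165.5) − 1(36.45) = 80.09
  D: 1120 − 2(165.5) − 3(36.45) = 679.7
  B: 0 + 1(165.5) = 165.5
  C: 0 + 1(36.45) = 36.45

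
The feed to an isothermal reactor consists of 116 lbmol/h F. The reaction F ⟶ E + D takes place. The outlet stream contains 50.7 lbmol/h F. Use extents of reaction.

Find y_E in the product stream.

0.36

For F: n = n₀ − 1ξ → 50.7 = 116 − 1ξ, giving ξ = 65.3 lbmol/h.
Outlet amounts (n = n₀ + ν ξ):
  F: 116 − 1(65.3) = 50.7
  E: 0 + 1(65.3) = 65.3
  D: 0 + 1(65.3) = 65.3
Total out = 181.3 lbmol/h; y_E = 65.3 / 181.3 = 0.3602.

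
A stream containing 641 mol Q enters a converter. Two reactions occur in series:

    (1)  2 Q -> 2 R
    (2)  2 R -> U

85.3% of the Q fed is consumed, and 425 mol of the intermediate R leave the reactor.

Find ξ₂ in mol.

Conversion of Q: Q consumed = 2ξ₁ = 0.853 × 641 → ξ₁ = 273.4 mol.
R balance: n_R = 0 + 2ξ₁ − 2ξ₂ = 425 → ξ₂ = (2·273.4 − 425)/2 = 60.89 mol.
Outlet amounts (n = n₀ + Σ ν·ξ):
  Q: 641 − 2(273.4) = 94.23
  R: 0 + 2(273.4) − 2(60.89) = 425
  U: 0 + 1(60.89) = 60.89

ξ₂ = 60.9 mol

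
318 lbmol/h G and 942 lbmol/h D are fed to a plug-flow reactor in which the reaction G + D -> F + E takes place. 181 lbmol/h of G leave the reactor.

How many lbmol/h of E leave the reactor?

137 lbmol/h

For G: n = n₀ − 1ξ → 181 = 318 − 1ξ, giving ξ = 137 lbmol/h.
Outlet amounts (n = n₀ + ν ξ):
  G: 318 − 1(137) = 181
  D: 942 − 1(137) = 805
  F: 0 + 1(137) = 137
  E: 0 + 1(137) = 137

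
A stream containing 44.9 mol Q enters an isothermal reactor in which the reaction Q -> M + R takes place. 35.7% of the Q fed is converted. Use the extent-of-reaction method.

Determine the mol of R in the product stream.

16 mol

Q reacted = 0.357 × 44.9 = 16.03 mol; ν_Q = −1, so ξ = 16.03/1 = 16.03 mol.
Outlet amounts (n = n₀ + ν ξ):
  Q: 44.9 − 1(16.03) = 28.87
  M: 0 + 1(16.03) = 16.03
  R: 0 + 1(16.03) = 16.03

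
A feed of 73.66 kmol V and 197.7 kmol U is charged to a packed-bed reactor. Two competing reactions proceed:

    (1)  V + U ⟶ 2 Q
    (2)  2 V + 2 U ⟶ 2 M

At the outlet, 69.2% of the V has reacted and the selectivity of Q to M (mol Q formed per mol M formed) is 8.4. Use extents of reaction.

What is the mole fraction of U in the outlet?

0.561

Conversion of V: V consumed = 0.692 × 73.66 = 50.97 kmol = 1ξ₁ + 2ξ₂.
Selectivity: 2ξ₁ / (2ξ₂) = 8.4 → ξ₁ = 8.4 ξ₂.
Substitute: (1·8.4 + 2) ξ₂ = 50.97 → ξ₂ = 4.901 kmol, ξ₁ = 41.17 kmol.
Outlet amounts (n = n₀ + Σ ν·ξ):
  V: 73.66 − 1(41.17) − 2(4.901) = 22.69
  U: 197.7 − 1(41.17) − 2(4.901) = 146.7
  Q: 0 + 2(41.17) = 82.34
  M: 0 + 2(4.901) = 9.802
Total out = 261.6 kmol; y_U = 146.7 / 261.6 = 0.561.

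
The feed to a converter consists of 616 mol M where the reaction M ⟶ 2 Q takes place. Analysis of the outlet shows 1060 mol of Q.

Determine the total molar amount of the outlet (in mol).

1150 mol

For Q: n = n₀ + 2ξ → 1060 = 0 + 2ξ, giving ξ = 530 mol.
Outlet amounts (n = n₀ + ν ξ):
  M: 616 − 1(530) = 86
  Q: 0 + 2(530) = 1060
Total out = 86 + 1060 = 1146 mol.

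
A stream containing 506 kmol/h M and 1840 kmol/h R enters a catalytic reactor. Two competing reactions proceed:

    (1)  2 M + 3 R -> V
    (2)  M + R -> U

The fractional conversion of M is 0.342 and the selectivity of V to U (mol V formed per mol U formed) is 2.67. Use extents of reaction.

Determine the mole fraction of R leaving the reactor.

Conversion of M: M consumed = 0.342 × 506 = 173.1 kmol/h = 2ξ₁ + 1ξ₂.
Selectivity: 1ξ₁ / (1ξ₂) = 2.67 → ξ₁ = 2.67 ξ₂.
Substitute: (2·2.67 + 1) ξ₂ = 173.1 → ξ₂ = 27.3 kmol/h, ξ₁ = 72.88 kmol/h.
Outlet amounts (n = n₀ + Σ ν·ξ):
  M: 506 − 2(72.88) − 1(27.3) = 332.9
  R: 1840 − 3(72.88) − 1(27.3) = 1594
  V: 0 + 1(72.88) = 72.88
  U: 0 + 1(27.3) = 27.3
Total out = 2027 kmol/h; y_R = 1594 / 2027 = 0.7863.

0.786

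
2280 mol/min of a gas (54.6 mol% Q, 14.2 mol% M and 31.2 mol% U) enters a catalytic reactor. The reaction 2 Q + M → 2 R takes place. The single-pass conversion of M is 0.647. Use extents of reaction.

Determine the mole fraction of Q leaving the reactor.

0.399

M reacted = 0.647 × 323.8 = 209.5 mol/min; ν_M = −1, so ξ = 209.5/1 = 209.5 mol/min.
Outlet amounts (n = n₀ + ν ξ):
  Q: 1245 − 2(209.5) = 825.9
  M: 323.8 − 1(209.5) = 114.3
  R: 0 + 2(209.5) = 418.9
  U: 711.4 (inert)
Total out = 2071 mol/min; y_Q = 825.9 / 2071 = 0.3989.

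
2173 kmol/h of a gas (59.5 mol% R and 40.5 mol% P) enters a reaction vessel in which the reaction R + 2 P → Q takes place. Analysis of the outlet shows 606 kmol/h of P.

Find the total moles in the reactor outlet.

1900 kmol/h

For P: n = n₀ − 2ξ → 606 = 880.1 − 2ξ, giving ξ = 137 kmol/h.
Outlet amounts (n = n₀ + ν ξ):
  R: 1293 − 1(137) = 1156
  P: 880.1 − 2(137) = 606
  Q: 0 + 1(137) = 137
Total out = 1156 + 606 + 137 = 1899 kmol/h.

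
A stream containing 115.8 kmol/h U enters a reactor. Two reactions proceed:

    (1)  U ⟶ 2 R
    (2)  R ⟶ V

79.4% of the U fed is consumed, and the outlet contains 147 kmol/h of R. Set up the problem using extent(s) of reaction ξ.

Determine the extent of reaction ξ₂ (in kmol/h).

ξ₂ = 36.9 kmol/h

Conversion of U: U consumed = 1ξ₁ = 0.794 × 115.8 → ξ₁ = 91.95 kmol/h.
R balance: n_R = 0 + 2ξ₁ − 1ξ₂ = 147 → ξ₂ = (2·91.95 − 147)/1 = 36.89 kmol/h.
Outlet amounts (n = n₀ + Σ ν·ξ):
  U: 115.8 − 1(91.95) = 23.85
  R: 0 + 2(91.95) − 1(36.89) = 147
  V: 0 + 1(36.89) = 36.89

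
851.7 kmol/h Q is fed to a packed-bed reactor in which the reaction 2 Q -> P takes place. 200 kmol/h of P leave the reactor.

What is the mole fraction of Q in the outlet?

0.693

For P: n = n₀ + 1ξ → 200 = 0 + 1ξ, giving ξ = 200 kmol/h.
Outlet amounts (n = n₀ + ν ξ):
  Q: 851.7 − 2(200) = 451.7
  P: 0 + 1(200) = 200
Total out = 651.7 kmol/h; y_Q = 451.7 / 651.7 = 0.6931.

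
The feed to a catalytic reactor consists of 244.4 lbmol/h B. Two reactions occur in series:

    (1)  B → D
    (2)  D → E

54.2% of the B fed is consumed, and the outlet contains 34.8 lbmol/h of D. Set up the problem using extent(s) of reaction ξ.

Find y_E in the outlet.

0.4

Conversion of B: B consumed = 1ξ₁ = 0.542 × 244.4 → ξ₁ = 132.5 lbmol/h.
D balance: n_D = 0 + 1ξ₁ − 1ξ₂ = 34.8 → ξ₂ = (1·132.5 − 34.8)/1 = 97.66 lbmol/h.
Outlet amounts (n = n₀ + Σ ν·ξ):
  B: 244.4 − 1(132.5) = 111.9
  D: 0 + 1(132.5) − 1(97.66) = 34.8
  E: 0 + 1(97.66) = 97.66
Total out = 244.4 lbmol/h; y_E = 97.66 / 244.4 = 0.3996.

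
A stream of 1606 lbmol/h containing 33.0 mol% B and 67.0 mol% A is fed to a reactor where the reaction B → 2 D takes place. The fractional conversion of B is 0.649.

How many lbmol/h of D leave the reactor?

688 lbmol/h

B reacted = 0.649 × 530 = 344 lbmol/h; ν_B = −1, so ξ = 344/1 = 344 lbmol/h.
Outlet amounts (n = n₀ + ν ξ):
  B: 530 − 1(344) = 186
  D: 0 + 2(344) = 687.9
  A: 1076 (inert)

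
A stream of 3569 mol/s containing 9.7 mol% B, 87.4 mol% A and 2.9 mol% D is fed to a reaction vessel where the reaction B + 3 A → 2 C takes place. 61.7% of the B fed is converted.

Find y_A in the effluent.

B reacted = 0.617 × 346.2 = 213.6 mol/s; ν_B = −1, so ξ = 213.6/1 = 213.6 mol/s.
Outlet amounts (n = n₀ + ν ξ):
  B: 346.2 − 1(213.6) = 132.6
  A: 3119 − 3(213.6) = 2479
  C: 0 + 2(213.6) = 427.2
  D: 103.5 (inert)
Total out = 3142 mol/s; y_A = 2479 / 3142 = 0.7889.

0.789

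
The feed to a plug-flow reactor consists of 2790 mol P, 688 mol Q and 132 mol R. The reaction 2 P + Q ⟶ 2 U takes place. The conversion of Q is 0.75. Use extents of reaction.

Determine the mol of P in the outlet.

1760 mol

Q reacted = 0.75 × 688 = 516 mol; ν_Q = −1, so ξ = 516/1 = 516 mol.
Outlet amounts (n = n₀ + ν ξ):
  P: 2790 − 2(516) = 1758
  Q: 688 − 1(516) = 172
  U: 0 + 2(516) = 1032
  R: 132 (inert)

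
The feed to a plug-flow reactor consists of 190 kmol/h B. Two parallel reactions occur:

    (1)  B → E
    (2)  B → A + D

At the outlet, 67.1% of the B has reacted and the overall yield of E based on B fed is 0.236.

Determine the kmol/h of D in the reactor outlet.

Yield of E: 1ξ₁ / 190 = 0.236 → ξ₁ = 44.84 kmol/h.
Conversion of B: 1ξ₁ + 1ξ₂ = 0.671 × 190 = 127.5 → ξ₂ = 82.65 kmol/h.
Outlet amounts (n = n₀ + Σ ν·ξ):
  B: 190 − 1(44.84) − 1(82.65) = 62.51
  E: 0 + 1(44.84) = 44.84
  A: 0 + 1(82.65) = 82.65
  D: 0 + 1(82.65) = 82.65

82.7 kmol/h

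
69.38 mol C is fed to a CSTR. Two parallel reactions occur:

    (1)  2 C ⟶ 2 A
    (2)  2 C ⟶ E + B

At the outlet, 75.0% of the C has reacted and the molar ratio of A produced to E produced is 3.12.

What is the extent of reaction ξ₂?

ξ₂ = 10.2 mol

Conversion of C: C consumed = 0.75 × 69.38 = 52.03 mol = 2ξ₁ + 2ξ₂.
Selectivity: 2ξ₁ / (1ξ₂) = 3.12 → ξ₁ = 1.56 ξ₂.
Substitute: (2·1.56 + 2) ξ₂ = 52.03 → ξ₂ = 10.16 mol, ξ₁ = 15.85 mol.
Outlet amounts (n = n₀ + Σ ν·ξ):
  C: 69.38 − 2(15.85) − 2(10.16) = 17.34
  A: 0 + 2(15.85) = 31.71
  E: 0 + 1(10.16) = 10.16
  B: 0 + 1(10.16) = 10.16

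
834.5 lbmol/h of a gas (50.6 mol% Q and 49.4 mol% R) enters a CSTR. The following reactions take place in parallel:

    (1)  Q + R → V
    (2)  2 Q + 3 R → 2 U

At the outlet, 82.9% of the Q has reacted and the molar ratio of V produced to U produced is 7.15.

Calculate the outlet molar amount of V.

307 lbmol/h

Conversion of Q: Q consumed = 0.829 × 422.3 = 350.1 lbmol/h = 1ξ₁ + 2ξ₂.
Selectivity: 1ξ₁ / (2ξ₂) = 7.15 → ξ₁ = 14.3 ξ₂.
Substitute: (1·14.3 + 2) ξ₂ = 350.1 → ξ₂ = 21.48 lbmol/h, ξ₁ = 307.1 lbmol/h.
Outlet amounts (n = n₀ + Σ ν·ξ):
  Q: 422.3 − 1(307.1) − 2(21.48) = 72.21
  R: 412.2 − 1(307.1) − 3(21.48) = 40.72
  V: 0 + 1(307.1) = 307.1
  U: 0 + 2(21.48) = 42.95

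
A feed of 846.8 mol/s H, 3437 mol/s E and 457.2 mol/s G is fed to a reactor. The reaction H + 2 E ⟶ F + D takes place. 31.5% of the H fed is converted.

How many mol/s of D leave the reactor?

H reacted = 0.315 × 846.8 = 266.7 mol/s; ν_H = −1, so ξ = 266.7/1 = 266.7 mol/s.
Outlet amounts (n = n₀ + ν ξ):
  H: 846.8 − 1(266.7) = 580.1
  E: 3437 − 2(266.7) = 2904
  F: 0 + 1(266.7) = 266.7
  D: 0 + 1(266.7) = 266.7
  G: 457.2 (inert)

267 mol/s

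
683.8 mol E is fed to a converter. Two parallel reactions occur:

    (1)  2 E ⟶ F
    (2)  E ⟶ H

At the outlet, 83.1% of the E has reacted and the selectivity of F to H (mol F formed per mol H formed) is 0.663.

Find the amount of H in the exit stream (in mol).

Conversion of E: E consumed = 0.831 × 683.8 = 568.2 mol = 2ξ₁ + 1ξ₂.
Selectivity: 1ξ₁ / (1ξ₂) = 0.663 → ξ₁ = 0.663 ξ₂.
Substitute: (2·0.663 + 1) ξ₂ = 568.2 → ξ₂ = 244.3 mol, ξ₁ = 162 mol.
Outlet amounts (n = n₀ + Σ ν·ξ):
  E: 683.8 − 2(162) − 1(244.3) = 115.6
  F: 0 + 1(162) = 162
  H: 0 + 1(244.3) = 244.3

244 mol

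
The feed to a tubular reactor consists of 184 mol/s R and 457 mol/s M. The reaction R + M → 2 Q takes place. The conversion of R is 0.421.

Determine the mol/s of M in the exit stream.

R reacted = 0.421 × 184 = 77.46 mol/s; ν_R = −1, so ξ = 77.46/1 = 77.46 mol/s.
Outlet amounts (n = n₀ + ν ξ):
  R: 184 − 1(77.46) = 106.5
  M: 457 − 1(77.46) = 379.5
  Q: 0 + 2(77.46) = 154.9

380 mol/s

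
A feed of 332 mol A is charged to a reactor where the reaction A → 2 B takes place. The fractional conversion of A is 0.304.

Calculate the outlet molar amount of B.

A reacted = 0.304 × 332 = 100.9 mol; ν_A = −1, so ξ = 100.9/1 = 100.9 mol.
Outlet amounts (n = n₀ + ν ξ):
  A: 332 − 1(100.9) = 231.1
  B: 0 + 2(100.9) = 201.9

202 mol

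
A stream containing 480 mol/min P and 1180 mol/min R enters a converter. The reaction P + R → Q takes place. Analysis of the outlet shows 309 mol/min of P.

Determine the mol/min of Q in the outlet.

171 mol/min

For P: n = n₀ − 1ξ → 309 = 480 − 1ξ, giving ξ = 171 mol/min.
Outlet amounts (n = n₀ + ν ξ):
  P: 480 − 1(171) = 309
  R: 1180 − 1(171) = 1009
  Q: 0 + 1(171) = 171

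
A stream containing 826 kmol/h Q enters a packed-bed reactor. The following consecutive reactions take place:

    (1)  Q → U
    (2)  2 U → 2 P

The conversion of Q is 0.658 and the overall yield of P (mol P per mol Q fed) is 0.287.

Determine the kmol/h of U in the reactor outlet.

306 kmol/h

Conversion of Q: Q consumed = 1ξ₁ = 0.658 × 826 → ξ₁ = 543.5 kmol/h.
Yield of P: 2ξ₂ / 826 = 0.287 → ξ₂ = 118.5 kmol/h.
Outlet amounts (n = n₀ + Σ ν·ξ):
  Q: 826 − 1(543.5) = 282.5
  U: 0 + 1(543.5) − 2(118.5) = 306.4
  P: 0 + 2(118.5) = 237.1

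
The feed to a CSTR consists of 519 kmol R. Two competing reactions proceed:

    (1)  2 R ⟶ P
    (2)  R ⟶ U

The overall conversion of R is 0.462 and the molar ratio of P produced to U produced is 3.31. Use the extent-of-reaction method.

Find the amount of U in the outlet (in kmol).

31.5 kmol

Conversion of R: R consumed = 0.462 × 519 = 239.8 kmol = 2ξ₁ + 1ξ₂.
Selectivity: 1ξ₁ / (1ξ₂) = 3.31 → ξ₁ = 3.31 ξ₂.
Substitute: (2·3.31 + 1) ξ₂ = 239.8 → ξ₂ = 31.47 kmol, ξ₁ = 104.2 kmol.
Outlet amounts (n = n₀ + Σ ν·ξ):
  R: 519 − 2(104.2) − 1(31.47) = 279.2
  P: 0 + 1(104.2) = 104.2
  U: 0 + 1(31.47) = 31.47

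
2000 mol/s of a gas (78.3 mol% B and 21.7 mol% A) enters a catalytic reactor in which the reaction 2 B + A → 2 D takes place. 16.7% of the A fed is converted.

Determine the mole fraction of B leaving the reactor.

0.737

A reacted = 0.167 × 434 = 72.48 mol/s; ν_A = −1, so ξ = 72.48/1 = 72.48 mol/s.
Outlet amounts (n = n₀ + ν ξ):
  B: 1566 − 2(72.48) = 1421
  A: 434 − 1(72.48) = 361.5
  D: 0 + 2(72.48) = 145
Total out = 1928 mol/s; y_B = 1421 / 1928 = 0.7372.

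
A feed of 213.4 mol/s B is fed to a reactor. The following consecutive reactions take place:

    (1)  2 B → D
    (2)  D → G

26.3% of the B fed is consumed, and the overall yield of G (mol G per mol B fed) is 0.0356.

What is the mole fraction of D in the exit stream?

0.11

Conversion of B: B consumed = 2ξ₁ = 0.263 × 213.4 → ξ₁ = 28.06 mol/s.
Yield of G: 1ξ₂ / 213.4 = 0.0356 → ξ₂ = 7.597 mol/s.
Outlet amounts (n = n₀ + Σ ν·ξ):
  B: 213.4 − 2(28.06) = 157.3
  D: 0 + 1(28.06) − 1(7.597) = 20.47
  G: 0 + 1(7.597) = 7.597
Total out = 185.3 mol/s; y_D = 20.47 / 185.3 = 0.1104.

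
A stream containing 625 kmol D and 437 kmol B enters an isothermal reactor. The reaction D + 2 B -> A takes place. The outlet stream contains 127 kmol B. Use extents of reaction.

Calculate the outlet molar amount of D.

470 kmol

For B: n = n₀ − 2ξ → 127 = 437 − 2ξ, giving ξ = 155 kmol.
Outlet amounts (n = n₀ + ν ξ):
  D: 625 − 1(155) = 470
  B: 437 − 2(155) = 127
  A: 0 + 1(155) = 155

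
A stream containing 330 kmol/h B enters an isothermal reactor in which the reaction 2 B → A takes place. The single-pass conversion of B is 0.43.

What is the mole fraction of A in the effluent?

B reacted = 0.43 × 330 = 141.9 kmol/h; ν_B = −2, so ξ = 141.9/2 = 70.95 kmol/h.
Outlet amounts (n = n₀ + ν ξ):
  B: 330 − 2(70.95) = 188.1
  A: 0 + 1(70.95) = 70.95
Total out = 259.1 kmol/h; y_A = 70.95 / 259.1 = 0.2739.

0.274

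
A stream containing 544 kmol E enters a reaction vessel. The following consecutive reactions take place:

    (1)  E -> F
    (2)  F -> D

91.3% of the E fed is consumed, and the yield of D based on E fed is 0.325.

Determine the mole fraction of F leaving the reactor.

0.588

Conversion of E: E consumed = 1ξ₁ = 0.913 × 544 → ξ₁ = 496.7 kmol.
Yield of D: 1ξ₂ / 544 = 0.325 → ξ₂ = 176.8 kmol.
Outlet amounts (n = n₀ + Σ ν·ξ):
  E: 544 − 1(496.7) = 47.33
  F: 0 + 1(496.7) − 1(176.8) = 319.9
  D: 0 + 1(176.8) = 176.8
Total out = 544 kmol; y_F = 319.9 / 544 = 0.588.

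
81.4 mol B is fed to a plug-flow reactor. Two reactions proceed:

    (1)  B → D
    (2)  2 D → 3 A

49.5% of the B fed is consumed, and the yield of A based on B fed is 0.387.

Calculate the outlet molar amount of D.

Conversion of B: B consumed = 1ξ₁ = 0.495 × 81.4 → ξ₁ = 40.29 mol.
Yield of A: 3ξ₂ / 81.4 = 0.387 → ξ₂ = 10.5 mol.
Outlet amounts (n = n₀ + Σ ν·ξ):
  B: 81.4 − 1(40.29) = 41.11
  D: 0 + 1(40.29) − 2(10.5) = 19.29
  A: 0 + 3(10.5) = 31.5

19.3 mol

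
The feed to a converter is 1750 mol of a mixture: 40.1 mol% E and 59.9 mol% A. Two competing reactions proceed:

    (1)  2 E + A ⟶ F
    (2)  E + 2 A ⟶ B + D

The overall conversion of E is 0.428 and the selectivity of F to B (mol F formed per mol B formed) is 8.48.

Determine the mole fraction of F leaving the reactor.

0.0978

Conversion of E: E consumed = 0.428 × 701.8 = 300.3 mol = 2ξ₁ + 1ξ₂.
Selectivity: 1ξ₁ / (1ξ₂) = 8.48 → ξ₁ = 8.48 ξ₂.
Substitute: (2·8.48 + 1) ξ₂ = 300.3 → ξ₂ = 16.72 mol, ξ₁ = 141.8 mol.
Outlet amounts (n = n₀ + Σ ν·ξ):
  E: 701.8 − 2(141.8) − 1(16.72) = 401.4
  A: 1048 − 1(141.8) − 2(16.72) = 873
  F: 0 + 1(141.8) = 141.8
  B: 0 + 1(16.72) = 16.72
  D: 0 + 1(16.72) = 16.72
Total out = 1450 mol; y_F = 141.8 / 1450 = 0.09783.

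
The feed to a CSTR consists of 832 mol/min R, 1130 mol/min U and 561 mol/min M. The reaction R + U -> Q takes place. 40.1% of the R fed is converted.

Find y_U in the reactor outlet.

R reacted = 0.401 × 832 = 333.6 mol/min; ν_R = −1, so ξ = 333.6/1 = 333.6 mol/min.
Outlet amounts (n = n₀ + ν ξ):
  R: 832 − 1(333.6) = 498.4
  U: 1130 − 1(333.6) = 796.4
  Q: 0 + 1(333.6) = 333.6
  M: 561 (inert)
Total out = 2189 mol/min; y_U = 796.4 / 2189 = 0.3637.

0.364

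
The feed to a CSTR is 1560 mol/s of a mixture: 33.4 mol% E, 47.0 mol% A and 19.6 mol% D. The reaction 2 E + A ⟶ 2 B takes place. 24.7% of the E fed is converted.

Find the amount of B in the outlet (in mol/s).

E reacted = 0.247 × 521 = 128.7 mol/s; ν_E = −2, so ξ = 128.7/2 = 64.35 mol/s.
Outlet amounts (n = n₀ + ν ξ):
  E: 521 − 2(64.35) = 392.3
  A: 733.2 − 1(64.35) = 668.9
  B: 0 + 2(64.35) = 128.7
  D: 305.8 (inert)

129 mol/s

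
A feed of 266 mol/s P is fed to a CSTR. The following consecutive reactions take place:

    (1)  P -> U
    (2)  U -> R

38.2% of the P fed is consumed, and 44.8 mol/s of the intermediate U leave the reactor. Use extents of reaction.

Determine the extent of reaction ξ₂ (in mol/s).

Conversion of P: P consumed = 1ξ₁ = 0.382 × 266 → ξ₁ = 101.6 mol/s.
U balance: n_U = 0 + 1ξ₁ − 1ξ₂ = 44.8 → ξ₂ = (1·101.6 − 44.8)/1 = 56.81 mol/s.
Outlet amounts (n = n₀ + Σ ν·ξ):
  P: 266 − 1(101.6) = 164.4
  U: 0 + 1(101.6) − 1(56.81) = 44.8
  R: 0 + 1(56.81) = 56.81

ξ₂ = 56.8 mol/s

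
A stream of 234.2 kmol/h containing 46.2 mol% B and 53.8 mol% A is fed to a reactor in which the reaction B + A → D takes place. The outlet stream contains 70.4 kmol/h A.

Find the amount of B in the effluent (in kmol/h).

For A: n = n₀ − 1ξ → 70.4 = 126 − 1ξ, giving ξ = 55.6 kmol/h.
Outlet amounts (n = n₀ + ν ξ):
  B: 108.2 − 1(55.6) = 52.6
  A: 126 − 1(55.6) = 70.4
  D: 0 + 1(55.6) = 55.6

52.6 kmol/h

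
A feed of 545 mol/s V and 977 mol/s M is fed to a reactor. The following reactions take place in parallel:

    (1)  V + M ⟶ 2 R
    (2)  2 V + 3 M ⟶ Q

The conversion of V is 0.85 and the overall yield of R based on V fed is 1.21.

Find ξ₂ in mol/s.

ξ₂ = 66.8 mol/s

Yield of R: 2ξ₁ / 545 = 1.21 → ξ₁ = 329.7 mol/s.
Conversion of V: 1ξ₁ + 2ξ₂ = 0.85 × 545 = 463.2 → ξ₂ = 66.76 mol/s.
Outlet amounts (n = n₀ + Σ ν·ξ):
  V: 545 − 1(329.7) − 2(66.76) = 81.75
  M: 977 − 1(329.7) − 3(66.76) = 447
  R: 0 + 2(329.7) = 659.4
  Q: 0 + 1(66.76) = 66.76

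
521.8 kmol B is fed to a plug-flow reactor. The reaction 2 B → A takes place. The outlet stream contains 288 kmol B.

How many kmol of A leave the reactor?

117 kmol

For B: n = n₀ − 2ξ → 288 = 521.8 − 2ξ, giving ξ = 116.9 kmol.
Outlet amounts (n = n₀ + ν ξ):
  B: 521.8 − 2(116.9) = 288
  A: 0 + 1(116.9) = 116.9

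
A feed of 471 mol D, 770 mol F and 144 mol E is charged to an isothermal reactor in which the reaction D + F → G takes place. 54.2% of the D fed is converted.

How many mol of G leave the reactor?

255 mol

D reacted = 0.542 × 471 = 255.3 mol; ν_D = −1, so ξ = 255.3/1 = 255.3 mol.
Outlet amounts (n = n₀ + ν ξ):
  D: 471 − 1(255.3) = 215.7
  F: 770 − 1(255.3) = 514.7
  G: 0 + 1(255.3) = 255.3
  E: 144 (inert)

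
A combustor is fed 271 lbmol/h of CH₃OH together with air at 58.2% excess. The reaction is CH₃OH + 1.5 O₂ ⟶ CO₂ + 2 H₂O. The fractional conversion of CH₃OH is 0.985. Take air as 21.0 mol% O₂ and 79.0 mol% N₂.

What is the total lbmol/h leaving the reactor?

Stoichiometric O₂ = 1.5 × 271 = 406.5 lbmol/h; O₂ fed = 406.5 × 1.582 = 643.1 lbmol/h.
N₂ fed = 643.1 × 79/21 = 2419 lbmol/h.
Fuel reacted = 0.985 × 271 → ξ = 266.9 lbmol/h.
Outlet (n = n₀ + ν ξ):
  CH₃OH: 271 − 1(266.9) = 4.065
  O₂: 643.1 − 1.5(266.9) = 242.7
  N₂: 2419 (inert)
  CO₂: 0 + 1(266.9) = 266.9
  H₂O: 0 + 2(266.9) = 533.9
Total out = 4.065 + 242.7 + 2419 + 266.9 + 533.9 = 3467 lbmol/h.

3470 lbmol/h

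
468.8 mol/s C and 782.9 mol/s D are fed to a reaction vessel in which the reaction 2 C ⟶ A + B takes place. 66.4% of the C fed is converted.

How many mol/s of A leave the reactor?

156 mol/s

C reacted = 0.664 × 468.8 = 311.3 mol/s; ν_C = −2, so ξ = 311.3/2 = 155.6 mol/s.
Outlet amounts (n = n₀ + ν ξ):
  C: 468.8 − 2(155.6) = 157.5
  A: 0 + 1(155.6) = 155.6
  B: 0 + 1(155.6) = 155.6
  D: 782.9 (inert)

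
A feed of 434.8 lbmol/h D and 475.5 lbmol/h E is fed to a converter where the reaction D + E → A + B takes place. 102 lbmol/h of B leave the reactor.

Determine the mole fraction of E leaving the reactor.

0.41

For B: n = n₀ + 1ξ → 102 = 0 + 1ξ, giving ξ = 102 lbmol/h.
Outlet amounts (n = n₀ + ν ξ):
  D: 434.8 − 1(102) = 332.8
  E: 475.5 − 1(102) = 373.5
  A: 0 + 1(102) = 102
  B: 0 + 1(102) = 102
Total out = 910.3 lbmol/h; y_E = 373.5 / 910.3 = 0.4103.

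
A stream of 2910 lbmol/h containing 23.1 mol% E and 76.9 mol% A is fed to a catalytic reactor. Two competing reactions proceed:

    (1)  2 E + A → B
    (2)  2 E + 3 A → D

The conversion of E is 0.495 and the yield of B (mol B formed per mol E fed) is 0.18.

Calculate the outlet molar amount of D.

Yield of B: 1ξ₁ / 672.2 = 0.18 → ξ₁ = 121 lbmol/h.
Conversion of E: 2ξ₁ + 2ξ₂ = 0.495 × 672.2 = 332.7 → ξ₂ = 45.37 lbmol/h.
Outlet amounts (n = n₀ + Σ ν·ξ):
  E: 672.2 − 2(121) − 2(45.37) = 339.5
  A: 2238 − 1(121) − 3(45.37) = 1981
  B: 0 + 1(121) = 121
  D: 0 + 1(45.37) = 45.37

45.4 lbmol/h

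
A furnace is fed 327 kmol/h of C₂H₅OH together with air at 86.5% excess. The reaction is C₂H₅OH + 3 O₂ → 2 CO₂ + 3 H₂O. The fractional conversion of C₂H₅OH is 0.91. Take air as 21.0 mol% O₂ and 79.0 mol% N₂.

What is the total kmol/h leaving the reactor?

9340 kmol/h

Stoichiometric O₂ = 3 × 327 = 981 kmol/h; O₂ fed = 981 × 1.865 = 1830 kmol/h.
N₂ fed = 1830 × 79/21 = 6883 kmol/h.
Fuel reacted = 0.91 × 327 → ξ = 297.6 kmol/h.
Outlet (n = n₀ + ν ξ):
  C₂H₅OH: 327 − 1(297.6) = 29.43
  O₂: 1830 − 3(297.6) = 936.9
  N₂: 6883 (inert)
  CO₂: 0 + 2(297.6) = 595.1
  H₂O: 0 + 3(297.6) = 892.7
Total out = 29.43 + 936.9 + 6883 + 595.1 + 892.7 = 9337 kmol/h.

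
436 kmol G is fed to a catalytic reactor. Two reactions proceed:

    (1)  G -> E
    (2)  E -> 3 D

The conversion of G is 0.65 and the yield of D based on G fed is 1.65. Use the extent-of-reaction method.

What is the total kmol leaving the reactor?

Conversion of G: G consumed = 1ξ₁ = 0.65 × 436 → ξ₁ = 283.4 kmol.
Yield of D: 3ξ₂ / 436 = 1.65 → ξ₂ = 239.8 kmol.
Outlet amounts (n = n₀ + Σ ν·ξ):
  G: 436 − 1(283.4) = 152.6
  E: 0 + 1(283.4) − 1(239.8) = 43.6
  D: 0 + 3(239.8) = 719.4
Total out = 152.6 + 43.6 + 719.4 = 915.6 kmol.

916 kmol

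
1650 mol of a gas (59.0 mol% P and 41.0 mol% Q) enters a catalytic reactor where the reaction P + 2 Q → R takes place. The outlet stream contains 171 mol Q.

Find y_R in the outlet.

For Q: n = n₀ − 2ξ → 171 = 676.5 − 2ξ, giving ξ = 252.8 mol.
Outlet amounts (n = n₀ + ν ξ):
  P: 973.5 − 1(252.8) = 720.8
  Q: 676.5 − 2(252.8) = 171
  R: 0 + 1(252.8) = 252.8
Total out = 1144 mol; y_R = 252.8 / 1144 = 0.2208.

0.221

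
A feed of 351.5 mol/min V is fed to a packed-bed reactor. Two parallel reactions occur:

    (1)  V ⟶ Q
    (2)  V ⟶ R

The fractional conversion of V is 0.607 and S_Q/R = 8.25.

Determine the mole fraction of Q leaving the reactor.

0.541

Conversion of V: V consumed = 0.607 × 351.5 = 213.4 mol/min = 1ξ₁ + 1ξ₂.
Selectivity: 1ξ₁ / (1ξ₂) = 8.25 → ξ₁ = 8.25 ξ₂.
Substitute: (1·8.25 + 1) ξ₂ = 213.4 → ξ₂ = 23.07 mol/min, ξ₁ = 190.3 mol/min.
Outlet amounts (n = n₀ + Σ ν·ξ):
  V: 351.5 − 1(190.3) − 1(23.07) = 138.1
  Q: 0 + 1(190.3) = 190.3
  R: 0 + 1(23.07) = 23.07
Total out = 351.5 mol/min; y_Q = 190.3 / 351.5 = 0.5414.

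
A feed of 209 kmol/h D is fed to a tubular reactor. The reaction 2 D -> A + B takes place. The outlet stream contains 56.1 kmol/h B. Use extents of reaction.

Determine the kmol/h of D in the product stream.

96.8 kmol/h

For B: n = n₀ + 1ξ → 56.1 = 0 + 1ξ, giving ξ = 56.1 kmol/h.
Outlet amounts (n = n₀ + ν ξ):
  D: 209 − 2(56.1) = 96.8
  A: 0 + 1(56.1) = 56.1
  B: 0 + 1(56.1) = 56.1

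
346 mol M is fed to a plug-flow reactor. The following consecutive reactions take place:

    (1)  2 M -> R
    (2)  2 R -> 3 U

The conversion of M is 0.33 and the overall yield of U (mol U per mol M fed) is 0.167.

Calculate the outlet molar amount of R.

Conversion of M: M consumed = 2ξ₁ = 0.33 × 346 → ξ₁ = 57.09 mol.
Yield of U: 3ξ₂ / 346 = 0.167 → ξ₂ = 19.26 mol.
Outlet amounts (n = n₀ + Σ ν·ξ):
  M: 346 − 2(57.09) = 231.8
  R: 0 + 1(57.09) − 2(19.26) = 18.57
  U: 0 + 3(19.26) = 57.78

18.6 mol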